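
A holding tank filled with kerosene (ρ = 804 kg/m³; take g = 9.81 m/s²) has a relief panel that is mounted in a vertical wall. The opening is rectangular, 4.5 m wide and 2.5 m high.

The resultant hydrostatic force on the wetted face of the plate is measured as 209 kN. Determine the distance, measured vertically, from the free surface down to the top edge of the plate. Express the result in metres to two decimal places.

γ = ρg = 804 × 9.81 / 1000 = 7.88724 kN/m³.
A = 4.5 × 2.5 = 11.25 m².
From F = γ·h_c·A, the centroid depth is h_c = 209/(7.88724 × 11.25) = 2.35542 m.
The centroid lies 2.5/2 = 1.25 m below the top edge, so the top edge sits at h_top = 2.35542 − 1.25 = 1.10542 m below the surface.

d_top ≈ 1.11 m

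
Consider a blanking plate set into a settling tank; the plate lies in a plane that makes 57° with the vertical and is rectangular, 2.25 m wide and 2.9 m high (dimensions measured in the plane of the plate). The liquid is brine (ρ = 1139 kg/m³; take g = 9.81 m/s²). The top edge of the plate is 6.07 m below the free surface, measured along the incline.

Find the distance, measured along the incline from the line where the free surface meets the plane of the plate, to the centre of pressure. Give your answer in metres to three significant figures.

γ = ρg = 1139 × 9.81 / 1000 = 11.17359 kN/m³.
The plate makes 57° with the vertical, i.e. θ = 90° − 57° = 33° to the horizontal. Measuring y along the incline from the free-surface line, vertical depth h = y·sinθ with sinθ = 0.544639.
The centroid lies 2.9/2 = 1.45 m below the top edge, so y_c = 6.07 + 1.45 = 7.52 m and h_c = 7.52 × 0.544639 = 4.09569 m.
A = 2.25 × 2.9 = 6.525 m².
Resultant F = γ·h_c·A = 11.17359 × 4.09569 × 6.525 = 298.607 kN.
I_c = b·h³/12 = 2.25 × 2.9³/12 = 4.57294 m⁴.
Centre of pressure: y_p = y_c + I_c/(y_c·A) = 7.52 + 4.57294/(7.52 × 6.525) = 7.52 + 0.093196 = 7.6132 m along the plane.

y_p = 7.61 m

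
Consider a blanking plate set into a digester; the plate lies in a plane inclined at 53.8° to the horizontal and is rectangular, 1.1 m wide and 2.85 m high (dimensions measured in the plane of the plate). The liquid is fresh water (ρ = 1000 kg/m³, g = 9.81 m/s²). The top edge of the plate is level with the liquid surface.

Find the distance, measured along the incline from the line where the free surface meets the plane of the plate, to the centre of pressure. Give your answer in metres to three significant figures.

γ = ρg = 1000 × 9.81 = 9810 N/m³ = 9.81 kN/m³.
Let θ = 53.8° be the plate's angle to the horizontal; measure y along the incline from where the plane meets the free surface. Vertical depth h = y·sinθ with sinθ = 0.806960.
The centroid lies 2.85/2 = 1.425 m below the top edge, so y_c = 1.425 m and h_c = 1.425 × 0.806960 = 1.14992 m.
A = 1.1 × 2.85 = 3.135 m².
Resultant F = γ·h_c·A = 9.81 × 1.14992 × 3.135 = 35.365 kN.
I_c = b·h³/12 = 1.1 × 2.85³/12 = 2.122 m⁴.
Centre of pressure: y_p = y_c + I_c/(y_c·A) = 1.425 + 2.122/(1.425 × 3.135) = 1.425 + 0.474999 = 1.9 m along the plane.

y_p = 1.90 m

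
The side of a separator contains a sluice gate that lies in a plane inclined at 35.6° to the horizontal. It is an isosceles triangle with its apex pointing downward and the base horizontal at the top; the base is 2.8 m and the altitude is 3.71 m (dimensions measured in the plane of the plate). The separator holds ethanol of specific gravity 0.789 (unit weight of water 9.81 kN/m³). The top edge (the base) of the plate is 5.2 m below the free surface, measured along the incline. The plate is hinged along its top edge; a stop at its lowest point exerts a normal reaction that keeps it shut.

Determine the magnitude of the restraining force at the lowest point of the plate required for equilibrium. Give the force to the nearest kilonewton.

P ≈ 55 kN

γ = 0.789 × 9.81 = 7.74009 kN/m³.
Let θ = 35.6° be the plate's angle to the horizontal; measure y along the incline from where the plane meets the free surface. Vertical depth h = y·sinθ with sinθ = 0.582123.
With the apex down, the centroid sits h/3 = 3.71/3 = 1.23667 m below the base (the top edge), so y_c = 5.2 + 1.23667 = 6.43667 m and h_c = 6.43667 × 0.582123 = 3.74693 m.
A = ½ × 2.8 × 3.71 = 5.194 m².
Resultant F = γ·h_c·A = 7.74009 × 3.74693 × 5.194 = 150.634 kN.
I_c = b·h³/36 = 2.8 × 3.71³/36 = 3.97171 m⁴.
Centre of pressure: y_p = y_c + I_c/(y_c·A) = 6.43667 + 3.97171/(6.43667 × 5.194) = 6.43667 + 0.118799 = 6.55547 m along the plane.
The resultant acts 1.23667 + 0.118799 = 1.35547 m (along the plate) below the hinge at the top edge, so the moment about the hinge is M = F × 1.35547 = 150.634 × 1.35547 = 204.18 kN·m.
A normal force at the bottom, 3.71 m from the hinge, must supply this moment: P = 204.18/3.71 = 55.035 kN.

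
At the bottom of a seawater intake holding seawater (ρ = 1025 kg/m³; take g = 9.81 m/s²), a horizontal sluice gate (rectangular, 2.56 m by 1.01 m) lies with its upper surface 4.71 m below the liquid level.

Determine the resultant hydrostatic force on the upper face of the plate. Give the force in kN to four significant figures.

F ≈ 122.5 kN

γ = ρg = 1025 × 9.81 / 1000 = 10.05525 kN/m³.
The plate is horizontal, so pressure is uniform at p = γ·h = 10.05525 × 4.71 = 47.3602 kN/m².
A = 2.56 × 1.01 = 2.5856 m².
F = p·A = 47.3602 × 2.5856 = 122.455 kN.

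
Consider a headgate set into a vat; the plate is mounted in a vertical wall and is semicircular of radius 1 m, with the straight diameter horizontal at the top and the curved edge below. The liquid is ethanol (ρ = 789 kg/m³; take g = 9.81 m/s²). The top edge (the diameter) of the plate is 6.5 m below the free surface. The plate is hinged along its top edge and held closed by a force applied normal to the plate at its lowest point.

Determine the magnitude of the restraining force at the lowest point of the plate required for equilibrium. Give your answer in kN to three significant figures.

γ = ρg = 789 × 9.81 / 1000 = 7.74009 kN/m³.
The centroid of a semicircle lies 4r/(3π) = 0.424413 m from the diameter, here below the top edge, so the centroid depth is h_c = 6.5 + 0.424413 = 6.92441 m.
A = πr²/2 = π × 1²/2 = 1.5708 m².
Resultant F = γ·h_c·A = 7.74009 × 6.92441 × 1.5708 = 84.1879 kN.
I_c = (π/8 − 8/(9π))·r⁴ = 0.109757 × 1⁴ = 0.109757 m⁴.
Centre of pressure: y_p = y_c + I_c/(y_c·A) = 6.92441 + 0.109757/(6.92441 × 1.5708) = 6.92441 + 0.0100909 = 6.9345 m along the plane.
The resultant acts 0.424413 + 0.0100909 = 0.434504 m (along the plate) below the hinge at the top edge, so the moment about the hinge is M = F × 0.434504 = 84.1879 × 0.434504 = 36.58 kN·m.
A normal force at the bottom, 1 m from the hinge, must supply this moment: P = 36.58/1 = 36.58 kN.

P ≈ 36.6 kN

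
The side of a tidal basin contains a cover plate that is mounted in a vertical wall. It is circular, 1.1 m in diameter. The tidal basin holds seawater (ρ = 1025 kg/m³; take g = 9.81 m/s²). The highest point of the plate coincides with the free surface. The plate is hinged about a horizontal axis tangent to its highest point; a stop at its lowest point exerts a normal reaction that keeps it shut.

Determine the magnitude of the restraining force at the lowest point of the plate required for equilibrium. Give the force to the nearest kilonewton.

γ = ρg = 1025 × 9.81 / 1000 = 10.05525 kN/m³.
The centroid is at the centre, 0.55 m below the top of the plate, so the centroid depth is h_c = 0.55 m.
A = π(0.55)² = 0.950332 m².
Resultant F = γ·h_c·A = 10.05525 × 0.55 × 0.950332 = 5.2557 kN.
I_c = πr⁴/4 = π × 0.55⁴/4 = 0.0718688 m⁴.
Centre of pressure: y_p = y_c + I_c/(y_c·A) = 0.55 + 0.0718688/(0.55 × 0.950332) = 0.55 + 0.1375 = 0.6875 m along the plane.
The resultant acts 0.55 + 0.1375 = 0.6875 m (along the plate) below the hinge at the top edge, so the moment about the hinge is M = F × 0.6875 = 5.2557 × 0.6875 = 3.61329 kN·m.
A normal force at the bottom, 1.1 m from the hinge, must supply this moment: P = 3.61329/1.1 = 3.28481 kN.

P ≈ 3 kN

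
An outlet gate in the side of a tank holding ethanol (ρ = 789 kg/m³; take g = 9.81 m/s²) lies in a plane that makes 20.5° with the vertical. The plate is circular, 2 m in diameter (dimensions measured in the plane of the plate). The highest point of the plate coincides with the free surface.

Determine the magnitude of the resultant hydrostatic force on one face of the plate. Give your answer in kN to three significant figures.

F ≈ 22.8 kN

γ = ρg = 789 × 9.81 / 1000 = 7.74009 kN/m³.
The plate makes 20.5° with the vertical, i.e. θ = 90° − 20.5° = 69.5° to the horizontal. Measuring y along the incline from the free-surface line, vertical depth h = y·sinθ with sinθ = 0.936672.
The centroid is at the centre, 1 m below the top of the plate, so y_c = 1 m and h_c = 1 × 0.936672 = 0.936672 m.
A = π(1)² = 3.14159 m².
Resultant F = γ·h_c·A = 7.74009 × 0.936672 × 3.14159 = 22.7763 kN.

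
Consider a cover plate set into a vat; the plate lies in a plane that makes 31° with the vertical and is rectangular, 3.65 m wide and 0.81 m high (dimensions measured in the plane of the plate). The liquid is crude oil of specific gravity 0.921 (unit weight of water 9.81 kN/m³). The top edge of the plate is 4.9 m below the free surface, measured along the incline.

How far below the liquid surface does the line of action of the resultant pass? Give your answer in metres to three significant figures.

γ = 0.921 × 9.81 = 9.03501 kN/m³.
The plate makes 31° with the vertical, i.e. θ = 90° − 31° = 59° to the horizontal. Measuring y along the incline from the free-surface line, vertical depth h = y·sinθ with sinθ = 0.857167.
The centroid lies 0.81/2 = 0.405 m below the top edge, so y_c = 4.9 + 0.405 = 5.305 m and h_c = 5.305 × 0.857167 = 4.54727 m.
A = 3.65 × 0.81 = 2.9565 m².
Resultant F = γ·h_c·A = 9.03501 × 4.54727 × 2.9565 = 121.467 kN.
I_c = b·h³/12 = 3.65 × 0.81³/12 = 0.161647 m⁴.
Centre of pressure: y_p = y_c + I_c/(y_c·A) = 5.305 + 0.161647/(5.305 × 2.9565) = 5.305 + 0.0103063 = 5.31531 m along the plane.
Vertically, h_p = y_p·sinθ = 5.31531 × 0.857167 = 4.55611 m.

h_p = 4.56 m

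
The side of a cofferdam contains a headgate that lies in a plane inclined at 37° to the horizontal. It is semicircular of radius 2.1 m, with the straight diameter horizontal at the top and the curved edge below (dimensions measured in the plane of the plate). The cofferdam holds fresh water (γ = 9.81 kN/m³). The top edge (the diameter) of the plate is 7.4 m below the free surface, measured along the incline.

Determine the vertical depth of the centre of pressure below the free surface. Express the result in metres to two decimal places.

h_p = 5.01 m

γ = 9.81 kN/m³.
Let θ = 37° be the plate's angle to the horizontal; measure y along the incline from where the plane meets the free surface. Vertical depth h = y·sinθ with sinθ = 0.601815.
The centroid of a semicircle lies 4r/(3π) = 0.891268 m from the diameter, here below the top edge, so y_c = 7.4 + 0.891268 = 8.29127 m and h_c = 8.29127 × 0.601815 = 4.98981 m.
A = πr²/2 = π × 2.1²/2 = 6.92721 m².
Resultant F = γ·h_c·A = 9.81 × 4.98981 × 6.92721 = 339.087 kN.
I_c = (π/8 − 8/(9π))·r⁴ = 0.109757 × 2.1⁴ = 2.13457 m⁴.
Centre of pressure: y_p = y_c + I_c/(y_c·A) = 8.29127 + 2.13457/(8.29127 × 6.92721) = 8.29127 + 0.0371647 = 8.32843 m along the plane.
Vertically, h_p = y_p·sinθ = 8.32843 × 0.601815 = 5.01217 m.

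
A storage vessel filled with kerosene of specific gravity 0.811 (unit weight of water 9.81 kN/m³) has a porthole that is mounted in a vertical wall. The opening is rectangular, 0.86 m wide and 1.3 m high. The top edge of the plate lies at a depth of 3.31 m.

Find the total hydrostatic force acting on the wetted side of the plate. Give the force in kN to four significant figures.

F ≈ 35.22 kN

γ = 0.811 × 9.81 = 7.95591 kN/m³.
The centroid lies 1.3/2 = 0.65 m below the top edge, so the centroid depth is h_c = 3.31 + 0.65 = 3.96 m.
A = 0.86 × 1.3 = 1.118 m².
Resultant F = γ·h_c·A = 7.95591 × 3.96 × 1.118 = 35.223 kN.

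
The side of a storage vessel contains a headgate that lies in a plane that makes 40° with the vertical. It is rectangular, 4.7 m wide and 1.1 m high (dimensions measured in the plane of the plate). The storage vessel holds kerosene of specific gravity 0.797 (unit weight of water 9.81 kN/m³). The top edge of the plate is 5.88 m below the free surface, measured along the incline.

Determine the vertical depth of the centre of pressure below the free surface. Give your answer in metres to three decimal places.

γ = 0.797 × 9.81 = 7.81857 kN/m³.
The plate makes 40° with the vertical, i.e. θ = 90° − 40° = 50° to the horizontal. Measuring y along the incline from the free-surface line, vertical depth h = y·sinθ with sinθ = 0.766044.
The centroid lies 1.1/2 = 0.55 m below the top edge, so y_c = 5.88 + 0.55 = 6.43 m and h_c = 6.43 × 0.766044 = 4.92566 m.
A = 4.7 × 1.1 = 5.17 m².
Resultant F = γ·h_c·A = 7.81857 × 4.92566 × 5.17 = 199.105 kN.
I_c = b·h³/12 = 4.7 × 1.1³/12 = 0.521308 m⁴.
Centre of pressure: y_p = y_c + I_c/(y_c·A) = 6.43 + 0.521308/(6.43 × 5.17) = 6.43 + 0.0156817 = 6.44568 m along the plane.
Vertically, h_p = y_p·sinθ = 6.44568 × 0.766044 = 4.93767 m.

h_p = 4.938 m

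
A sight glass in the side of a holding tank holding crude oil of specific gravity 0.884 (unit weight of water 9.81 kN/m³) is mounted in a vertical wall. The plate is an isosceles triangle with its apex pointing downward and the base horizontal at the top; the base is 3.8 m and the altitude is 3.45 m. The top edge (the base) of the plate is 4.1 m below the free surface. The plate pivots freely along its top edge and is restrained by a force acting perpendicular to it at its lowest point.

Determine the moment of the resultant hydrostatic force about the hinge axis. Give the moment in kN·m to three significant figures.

M ≈ 381 kN·m

γ = 0.884 × 9.81 = 8.67204 kN/m³.
With the apex down, the centroid sits h/3 = 3.45/3 = 1.15 m below the base (the top edge), so the centroid depth is h_c = 4.1 + 1.15 = 5.25 m.
A = ½ × 3.8 × 3.45 = 6.555 m².
Resultant F = γ·h_c·A = 8.67204 × 5.25 × 6.555 = 298.437 kN.
I_c = b·h³/36 = 3.8 × 3.45³/36 = 4.33449 m⁴.
Centre of pressure: y_p = y_c + I_c/(y_c·A) = 5.25 + 4.33449/(5.25 × 6.555) = 5.25 + 0.125952 = 5.37595 m along the plane.
The resultant acts 1.15 + 0.125952 = 1.27595 m (along the plate) below the hinge at the top edge, so the moment about the hinge is M = F × 1.27595 = 298.437 × 1.27595 = 380.791 kN·m.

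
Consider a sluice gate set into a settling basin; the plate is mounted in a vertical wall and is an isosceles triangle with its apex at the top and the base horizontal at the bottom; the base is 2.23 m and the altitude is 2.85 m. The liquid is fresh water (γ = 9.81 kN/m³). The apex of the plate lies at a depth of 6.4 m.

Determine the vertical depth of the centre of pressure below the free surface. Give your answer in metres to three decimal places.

γ = 9.81 kN/m³.
With the apex up, the centroid sits 2h/3 = 2 × 2.85/3 = 1.9 m below the apex, so the centroid depth is h_c = 6.4 + 1.9 = 8.3 m.
A = ½ × 2.23 × 2.85 = 3.17775 m².
Resultant F = γ·h_c·A = 9.81 × 8.3 × 3.17775 = 258.742 kN.
I_c = b·h³/36 = 2.23 × 2.85³/36 = 1.43396 m⁴.
Centre of pressure: y_p = y_c + I_c/(y_c·A) = 8.3 + 1.43396/(8.3 × 3.17775) = 8.3 + 0.0543675 = 8.35437 m along the plane.

h_p = 8.354 m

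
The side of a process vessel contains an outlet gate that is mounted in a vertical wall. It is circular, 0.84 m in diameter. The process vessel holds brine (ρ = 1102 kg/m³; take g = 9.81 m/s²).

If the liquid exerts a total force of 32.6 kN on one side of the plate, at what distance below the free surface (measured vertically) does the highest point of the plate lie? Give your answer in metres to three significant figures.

γ = ρg = 1102 × 9.81 / 1000 = 10.81062 kN/m³.
A = π(0.42)² = 0.554177 m².
From F = γ·h_c·A, the centroid depth is h_c = 32.6/(10.81062 × 0.554177) = 5.4415 m.
The centroid is at the centre, 0.42 m below the top of the plate, so the highest point sits at h_top = 5.4415 − 0.42 = 5.0215 m below the surface.

d_top ≈ 5.02 m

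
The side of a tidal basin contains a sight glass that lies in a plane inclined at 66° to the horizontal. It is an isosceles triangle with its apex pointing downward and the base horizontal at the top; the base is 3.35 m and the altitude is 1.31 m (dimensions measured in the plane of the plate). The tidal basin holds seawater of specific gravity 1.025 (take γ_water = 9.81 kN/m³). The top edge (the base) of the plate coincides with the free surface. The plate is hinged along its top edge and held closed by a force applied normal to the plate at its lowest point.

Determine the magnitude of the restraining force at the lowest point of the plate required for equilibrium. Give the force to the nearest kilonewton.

P ≈ 4 kN

γ = 1.025 × 9.81 = 10.05525 kN/m³.
Let θ = 66° be the plate's angle to the horizontal; measure y along the incline from where the plane meets the free surface. Vertical depth h = y·sinθ with sinθ = 0.913545.
With the apex down, the centroid sits h/3 = 1.31/3 = 0.436667 m below the base (the top edge), so y_c = 0.436667 m and h_c = 0.436667 × 0.913545 = 0.398915 m.
A = ½ × 3.35 × 1.31 = 2.19425 m².
Resultant F = γ·h_c·A = 10.05525 × 0.398915 × 2.19425 = 8.80155 kN.
I_c = b·h³/36 = 3.35 × 1.31³/36 = 0.209197 m⁴.
Centre of pressure: y_p = y_c + I_c/(y_c·A) = 0.436667 + 0.209197/(0.436667 × 2.19425) = 0.436667 + 0.218333 = 0.655 m along the plane.
The resultant acts 0.436667 + 0.218333 = 0.655 m (along the plate) below the hinge at the top edge, so the moment about the hinge is M = F × 0.655 = 8.80155 × 0.655 = 5.76502 kN·m.
A normal force at the bottom, 1.31 m from the hinge, must supply this moment: P = 5.76502/1.31 = 4.40078 kN.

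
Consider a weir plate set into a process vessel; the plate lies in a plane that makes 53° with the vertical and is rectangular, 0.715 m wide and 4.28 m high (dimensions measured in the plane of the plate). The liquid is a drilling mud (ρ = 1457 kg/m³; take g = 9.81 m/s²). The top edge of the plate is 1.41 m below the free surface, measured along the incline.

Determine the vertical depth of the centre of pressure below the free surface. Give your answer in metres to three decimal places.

γ = ρg = 1457 × 9.81 / 1000 = 14.29317 kN/m³.
The plate makes 53° with the vertical, i.e. θ = 90° − 53° = 37° to the horizontal. Measuring y along the incline from the free-surface line, vertical depth h = y·sinθ with sinθ = 0.601815.
The centroid lies 4.28/2 = 2.14 m below the top edge, so y_c = 1.41 + 2.14 = 3.55 m and h_c = 3.55 × 0.601815 = 2.13644 m.
A = 0.715 × 4.28 = 3.0602 m².
Resultant F = γ·h_c·A = 14.29317 × 2.13644 × 3.0602 = 93.4478 kN.
I_c = b·h³/12 = 0.715 × 4.28³/12 = 4.6715 m⁴.
Centre of pressure: y_p = y_c + I_c/(y_c·A) = 3.55 + 4.6715/(3.55 × 3.0602) = 3.55 + 0.43001 = 3.98001 m along the plane.
Vertically, h_p = y_p·sinθ = 3.98001 × 0.601815 = 2.39523 m.

h_p = 2.395 m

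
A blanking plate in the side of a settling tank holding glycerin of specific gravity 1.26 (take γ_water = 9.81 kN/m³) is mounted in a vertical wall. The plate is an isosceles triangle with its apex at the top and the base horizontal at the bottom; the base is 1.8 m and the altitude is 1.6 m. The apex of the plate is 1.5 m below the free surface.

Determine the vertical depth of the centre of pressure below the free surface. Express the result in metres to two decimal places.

h_p = 2.62 m

γ = 1.26 × 9.81 = 12.3606 kN/m³.
With the apex up, the centroid sits 2h/3 = 2 × 1.6/3 = 1.06667 m below the apex, so the centroid depth is h_c = 1.5 + 1.06667 = 2.56667 m.
A = ½ × 1.8 × 1.6 = 1.44 m².
Resultant F = γ·h_c·A = 12.3606 × 2.56667 × 1.44 = 45.6848 kN.
I_c = b·h³/36 = 1.8 × 1.6³/36 = 0.2048 m⁴.
Centre of pressure: y_p = y_c + I_c/(y_c·A) = 2.56667 + 0.2048/(2.56667 × 1.44) = 2.56667 + 0.0554112 = 2.62208 m along the plane.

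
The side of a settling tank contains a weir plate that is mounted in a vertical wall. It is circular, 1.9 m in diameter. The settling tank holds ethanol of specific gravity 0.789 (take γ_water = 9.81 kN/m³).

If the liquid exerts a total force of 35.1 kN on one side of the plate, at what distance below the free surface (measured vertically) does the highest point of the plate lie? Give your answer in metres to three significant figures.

γ = 0.789 × 9.81 = 7.74009 kN/m³.
A = π(0.95)² = 2.83529 m².
From F = γ·h_c·A, the centroid depth is h_c = 35.1/(7.74009 × 2.83529) = 1.59942 m.
The centroid is at the centre, 0.95 m below the top of the plate, so the highest point sits at h_top = 1.59942 − 0.95 = 0.64942 m below the surface.

d_top ≈ 0.649 m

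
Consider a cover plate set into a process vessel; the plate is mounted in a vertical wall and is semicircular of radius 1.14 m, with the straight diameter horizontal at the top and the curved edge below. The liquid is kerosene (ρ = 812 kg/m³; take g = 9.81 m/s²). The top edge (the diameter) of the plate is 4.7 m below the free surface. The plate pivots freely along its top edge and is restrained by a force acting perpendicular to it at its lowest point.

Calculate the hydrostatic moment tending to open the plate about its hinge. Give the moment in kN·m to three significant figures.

γ = ρg = 812 × 9.81 / 1000 = 7.96572 kN/m³.
The centroid of a semicircle lies 4r/(3π) = 0.483831 m from the diameter, here below the top edge, so the centroid depth is h_c = 4.7 + 0.483831 = 5.18383 m.
A = πr²/2 = π × 1.14²/2 = 2.04141 m².
Resultant F = γ·h_c·A = 7.96572 × 5.18383 × 2.04141 = 84.2958 kN.
I_c = (π/8 − 8/(9π))·r⁴ = 0.109757 × 1.14⁴ = 0.185375 m⁴.
Centre of pressure: y_p = y_c + I_c/(y_c·A) = 5.18383 + 0.185375/(5.18383 × 2.04141) = 5.18383 + 0.0175174 = 5.20135 m along the plane.
The resultant acts 0.483831 + 0.0175174 = 0.501348 m (along the plate) below the hinge at the top edge, so the moment about the hinge is M = F × 0.501348 = 84.2958 × 0.501348 = 42.2615 kN·m.

M ≈ 42.3 kN·m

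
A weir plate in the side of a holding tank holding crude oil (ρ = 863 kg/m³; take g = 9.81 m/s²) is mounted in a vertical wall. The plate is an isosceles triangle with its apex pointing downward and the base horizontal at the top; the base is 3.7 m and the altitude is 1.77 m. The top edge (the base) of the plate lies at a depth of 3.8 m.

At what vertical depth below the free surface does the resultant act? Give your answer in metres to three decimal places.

γ = ρg = 863 × 9.81 / 1000 = 8.46603 kN/m³.
With the apex down, the centroid sits h/3 = 1.77/3 = 0.59 m below the base (the top edge), so the centroid depth is h_c = 3.8 + 0.59 = 4.39 m.
A = ½ × 3.7 × 1.77 = 3.2745 m².
Resultant F = γ·h_c·A = 8.46603 × 4.39 × 3.2745 = 121.7 kN.
I_c = b·h³/36 = 3.7 × 1.77³/36 = 0.569927 m⁴.
Centre of pressure: y_p = y_c + I_c/(y_c·A) = 4.39 + 0.569927/(4.39 × 3.2745) = 4.39 + 0.0396469 = 4.42965 m along the plane.

h_p = 4.430 m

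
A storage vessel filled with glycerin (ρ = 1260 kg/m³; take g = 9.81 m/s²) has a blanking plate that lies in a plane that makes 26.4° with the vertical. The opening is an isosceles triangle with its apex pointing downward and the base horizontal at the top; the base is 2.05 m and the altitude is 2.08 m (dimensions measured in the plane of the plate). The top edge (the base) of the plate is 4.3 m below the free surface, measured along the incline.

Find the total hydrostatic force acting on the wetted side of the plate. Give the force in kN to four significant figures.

F ≈ 117.9 kN

γ = ρg = 1260 × 9.81 / 1000 = 12.3606 kN/m³.
The plate makes 26.4° with the vertical, i.e. θ = 90° − 26.4° = 63.6° to the horizontal. Measuring y along the incline from the free-surface line, vertical depth h = y·sinθ with sinθ = 0.895712.
With the apex down, the centroid sits h/3 = 2.08/3 = 0.693333 m below the base (the top edge), so y_c = 4.3 + 0.693333 = 4.99333 m and h_c = 4.99333 × 0.895712 = 4.47259 m.
A = ½ × 2.05 × 2.08 = 2.132 m².
Resultant F = γ·h_c·A = 12.3606 × 4.47259 × 2.132 = 117.865 kN.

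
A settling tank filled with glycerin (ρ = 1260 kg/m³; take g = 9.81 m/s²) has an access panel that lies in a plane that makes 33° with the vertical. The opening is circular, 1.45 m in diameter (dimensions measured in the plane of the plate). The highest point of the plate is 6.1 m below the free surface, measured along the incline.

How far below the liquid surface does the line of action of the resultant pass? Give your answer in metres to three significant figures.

γ = ρg = 1260 × 9.81 / 1000 = 12.3606 kN/m³.
The plate makes 33° with the vertical, i.e. θ = 90° − 33° = 57° to the horizontal. Measuring y along the incline from the free-surface line, vertical depth h = y·sinθ with sinθ = 0.838671.
The centroid is at the centre, 0.725 m below the top of the plate, so y_c = 6.1 + 0.725 = 6.825 m and h_c = 6.825 × 0.838671 = 5.72393 m.
A = π(0.725)² = 1.6513 m².
Resultant F = γ·h_c·A = 12.3606 × 5.72393 × 1.6513 = 116.831 kN.
I_c = πr⁴/4 = π × 0.725⁴/4 = 0.216991 m⁴.
Centre of pressure: y_p = y_c + I_c/(y_c·A) = 6.825 + 0.216991/(6.825 × 1.6513) = 6.825 + 0.0192537 = 6.84425 m along the plane.
Vertically, h_p = y_p·sinθ = 6.84425 × 0.838671 = 5.74007 m.

h_p = 5.74 m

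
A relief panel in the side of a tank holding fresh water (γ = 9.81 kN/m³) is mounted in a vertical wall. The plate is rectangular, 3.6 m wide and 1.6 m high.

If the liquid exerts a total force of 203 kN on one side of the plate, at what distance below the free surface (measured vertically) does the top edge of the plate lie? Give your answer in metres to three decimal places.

γ = 9.81 kN/m³.
A = 3.6 × 1.6 = 5.76 m².
From F = γ·h_c·A, the centroid depth is h_c = 203/(9.81 × 5.76) = 3.59256 m.
The centroid lies 1.6/2 = 0.8 m below the top edge, so the top edge sits at h_top = 3.59256 − 0.8 = 2.79256 m below the surface.

d_top ≈ 2.793 m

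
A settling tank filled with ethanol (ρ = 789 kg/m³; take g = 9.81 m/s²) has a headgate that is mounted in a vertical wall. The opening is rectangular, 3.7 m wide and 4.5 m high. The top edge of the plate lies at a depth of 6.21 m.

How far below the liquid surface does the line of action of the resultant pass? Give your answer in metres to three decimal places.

h_p = 8.659 m

γ = ρg = 789 × 9.81 / 1000 = 7.74009 kN/m³.
The centroid lies 4.5/2 = 2.25 m below the top edge, so the centroid depth is h_c = 6.21 + 2.25 = 8.46 m.
A = 3.7 × 4.5 = 16.65 m².
Resultant F = γ·h_c·A = 7.74009 × 8.46 × 16.65 = 1090.26 kN.
I_c = b·h³/12 = 3.7 × 4.5³/12 = 28.0969 m⁴.
Centre of pressure: y_p = y_c + I_c/(y_c·A) = 8.46 + 28.0969/(8.46 × 16.65) = 8.46 + 0.199468 = 8.65947 m along the plane.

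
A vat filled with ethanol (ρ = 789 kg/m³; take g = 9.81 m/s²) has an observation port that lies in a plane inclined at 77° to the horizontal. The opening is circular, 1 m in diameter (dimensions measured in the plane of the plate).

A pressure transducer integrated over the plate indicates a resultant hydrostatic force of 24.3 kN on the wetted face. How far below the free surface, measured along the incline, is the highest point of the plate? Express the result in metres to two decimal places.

y_top ≈ 3.60 m

γ = ρg = 789 × 9.81 / 1000 = 7.74009 kN/m³.
A = π(0.5)² = 0.785398 m².
From F = γ·h_c·A, the centroid depth is h_c = 24.3/(7.74009 × 0.785398) = 3.99733 m.
Let θ = 77° be the plate's angle to the horizontal; measure y along the incline from where the plane meets the free surface. Vertical depth h = y·sinθ with sinθ = 0.974370.
Along the incline, y_c = h_c/sinθ = 3.99733/0.974370 = 4.10248 m.
The centroid is at the centre, 0.5 m below the top of the plate, so the highest point sits at y_top = 4.10248 − 0.5 = 3.60248 m along the incline.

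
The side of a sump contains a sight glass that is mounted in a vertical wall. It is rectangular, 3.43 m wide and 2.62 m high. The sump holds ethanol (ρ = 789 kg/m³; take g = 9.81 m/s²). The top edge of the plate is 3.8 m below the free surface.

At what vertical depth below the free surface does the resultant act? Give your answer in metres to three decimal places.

γ = ρg = 789 × 9.81 / 1000 = 7.74009 kN/m³.
The centroid lies 2.62/2 = 1.31 m below the top edge, so the centroid depth is h_c = 3.8 + 1.31 = 5.11 m.
A = 3.43 × 2.62 = 8.9866 m².
Resultant F = γ·h_c·A = 7.74009 × 5.11 × 8.9866 = 355.437 kN.
I_c = b·h³/12 = 3.43 × 2.62³/12 = 5.14063 m⁴.
Centre of pressure: y_p = y_c + I_c/(y_c·A) = 5.11 + 5.14063/(5.11 × 8.9866) = 5.11 + 0.111944 = 5.22194 m along the plane.

h_p = 5.222 m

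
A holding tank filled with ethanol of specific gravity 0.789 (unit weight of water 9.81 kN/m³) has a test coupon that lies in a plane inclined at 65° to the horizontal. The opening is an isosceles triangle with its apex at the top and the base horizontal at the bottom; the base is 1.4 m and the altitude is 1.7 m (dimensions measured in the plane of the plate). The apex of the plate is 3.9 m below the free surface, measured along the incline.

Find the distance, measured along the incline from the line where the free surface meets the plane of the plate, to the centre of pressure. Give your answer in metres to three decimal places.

y_p = 5.065 m

γ = 0.789 × 9.81 = 7.74009 kN/m³.
Let θ = 65° be the plate's angle to the horizontal; measure y along the incline from where the plane meets the free surface. Vertical depth h = y·sinθ with sinθ = 0.906308.
With the apex up, the centroid sits 2h/3 = 2 × 1.7/3 = 1.13333 m below the apex, so y_c = 3.9 + 1.13333 = 5.03333 m and h_c = 5.03333 × 0.906308 = 4.56175 m.
A = ½ × 1.4 × 1.7 = 1.19 m².
Resultant F = γ·h_c·A = 7.74009 × 4.56175 × 1.19 = 42.0169 kN.
I_c = b·h³/36 = 1.4 × 1.7³/36 = 0.191061 m⁴.
Centre of pressure: y_p = y_c + I_c/(y_c·A) = 5.03333 + 0.191061/(5.03333 × 1.19) = 5.03333 + 0.0318985 = 5.06523 m along the plane.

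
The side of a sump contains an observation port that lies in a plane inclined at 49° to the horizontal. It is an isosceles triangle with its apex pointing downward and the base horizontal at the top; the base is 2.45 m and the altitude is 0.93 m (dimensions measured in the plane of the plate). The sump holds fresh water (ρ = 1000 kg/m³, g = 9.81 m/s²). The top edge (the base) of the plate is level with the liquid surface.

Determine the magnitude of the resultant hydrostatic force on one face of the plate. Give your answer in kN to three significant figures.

γ = ρg = 1000 × 9.81 = 9810 N/m³ = 9.81 kN/m³.
Let θ = 49° be the plate's angle to the horizontal; measure y along the incline from where the plane meets the free surface. Vertical depth h = y·sinθ with sinθ = 0.754710.
With the apex down, the centroid sits h/3 = 0.93/3 = 0.31 m below the base (the top edge), so y_c = 0.31 m and h_c = 0.31 × 0.754710 = 0.23396 m.
A = ½ × 2.45 × 0.93 = 1.13925 m².
Resultant F = γ·h_c·A = 9.81 × 0.23396 × 1.13925 = 2.61475 kN.

F ≈ 2.61 kN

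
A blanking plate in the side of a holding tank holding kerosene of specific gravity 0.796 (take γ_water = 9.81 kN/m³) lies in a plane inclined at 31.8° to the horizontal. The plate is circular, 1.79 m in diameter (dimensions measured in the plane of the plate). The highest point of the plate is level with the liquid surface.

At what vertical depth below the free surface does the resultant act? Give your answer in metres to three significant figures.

h_p = 0.590 m

γ = 0.796 × 9.81 = 7.80876 kN/m³.
Let θ = 31.8° be the plate's angle to the horizontal; measure y along the incline from where the plane meets the free surface. Vertical depth h = y·sinθ with sinθ = 0.526956.
The centroid is at the centre, 0.895 m below the top of the plate, so y_c = 0.895 m and h_c = 0.895 × 0.526956 = 0.471626 m.
A = π(0.895)² = 2.51649 m².
Resultant F = γ·h_c·A = 7.80876 × 0.471626 × 2.51649 = 9.26777 kN.
I_c = πr⁴/4 = π × 0.895⁴/4 = 0.503944 m⁴.
Centre of pressure: y_p = y_c + I_c/(y_c·A) = 0.895 + 0.503944/(0.895 × 2.51649) = 0.895 + 0.223751 = 1.11875 m along the plane.
Vertically, h_p = y_p·sinθ = 1.11875 × 0.526956 = 0.589532 m.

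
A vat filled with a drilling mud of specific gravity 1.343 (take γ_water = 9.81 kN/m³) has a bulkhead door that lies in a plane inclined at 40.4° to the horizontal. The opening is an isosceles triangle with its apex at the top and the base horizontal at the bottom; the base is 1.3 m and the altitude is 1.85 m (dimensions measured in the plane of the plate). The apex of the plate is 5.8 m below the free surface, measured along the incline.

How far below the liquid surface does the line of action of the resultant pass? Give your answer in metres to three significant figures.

γ = 1.343 × 9.81 = 13.17483 kN/m³.
Let θ = 40.4° be the plate's angle to the horizontal; measure y along the incline from where the plane meets the free surface. Vertical depth h = y·sinθ with sinθ = 0.648120.
With the apex up, the centroid sits 2h/3 = 2 × 1.85/3 = 1.23333 m below the apex, so y_c = 5.8 + 1.23333 = 7.03333 m and h_c = 7.03333 × 0.648120 = 4.55844 m.
A = ½ × 1.3 × 1.85 = 1.2025 m².
Resultant F = γ·h_c·A = 13.17483 × 4.55844 × 1.2025 = 72.2181 kN.
I_c = b·h³/36 = 1.3 × 1.85³/36 = 0.228642 m⁴.
Centre of pressure: y_p = y_c + I_c/(y_c·A) = 7.03333 + 0.228642/(7.03333 × 1.2025) = 7.03333 + 0.027034 = 7.06036 m along the plane.
Vertically, h_p = y_p·sinθ = 7.06036 × 0.648120 = 4.57596 m.

h_p = 4.58 m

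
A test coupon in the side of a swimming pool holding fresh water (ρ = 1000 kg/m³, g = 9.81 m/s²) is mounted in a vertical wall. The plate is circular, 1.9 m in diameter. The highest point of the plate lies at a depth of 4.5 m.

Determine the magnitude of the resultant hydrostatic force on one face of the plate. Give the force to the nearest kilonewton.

γ = ρg = 1000 × 9.81 = 9810 N/m³ = 9.81 kN/m³.
The centroid is at the centre, 0.95 m below the top of the plate, so the centroid depth is h_c = 4.5 + 0.95 = 5.45 m.
A = π(0.95)² = 2.83529 m².
Resultant F = γ·h_c·A = 9.81 × 5.45 × 2.83529 = 151.587 kN.

F ≈ 152 kN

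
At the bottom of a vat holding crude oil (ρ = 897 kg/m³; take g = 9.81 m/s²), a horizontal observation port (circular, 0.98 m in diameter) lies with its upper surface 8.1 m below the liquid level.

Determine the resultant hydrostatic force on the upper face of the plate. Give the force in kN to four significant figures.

γ = ρg = 897 × 9.81 / 1000 = 8.79957 kN/m³.
The plate is horizontal, so pressure is uniform at p = γ·h = 8.79957 × 8.1 = 71.2765 kN/m².
A = π(0.49)² = 0.754296 m².
F = p·A = 71.2765 × 0.754296 = 53.7636 kN.

F ≈ 53.76 kN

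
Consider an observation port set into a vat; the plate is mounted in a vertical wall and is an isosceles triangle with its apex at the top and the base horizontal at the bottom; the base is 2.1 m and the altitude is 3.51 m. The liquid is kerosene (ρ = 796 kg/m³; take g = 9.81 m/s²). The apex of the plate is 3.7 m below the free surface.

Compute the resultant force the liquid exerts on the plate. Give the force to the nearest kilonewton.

γ = ρg = 796 × 9.81 / 1000 = 7.80876 kN/m³.
With the apex up, the centroid sits 2h/3 = 2 × 3.51/3 = 2.34 m below the apex, so the centroid depth is h_c = 3.7 + 2.34 = 6.04 m.
A = ½ × 2.1 × 3.51 = 3.6855 m².
Resultant F = γ·h_c·A = 7.80876 × 6.04 × 3.6855 = 173.826 kN.

F ≈ 174 kN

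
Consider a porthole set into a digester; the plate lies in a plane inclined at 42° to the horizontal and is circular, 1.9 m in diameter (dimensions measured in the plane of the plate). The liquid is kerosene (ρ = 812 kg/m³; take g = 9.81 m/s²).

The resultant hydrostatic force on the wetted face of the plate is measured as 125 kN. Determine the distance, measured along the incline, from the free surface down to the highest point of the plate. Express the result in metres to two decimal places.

γ = ρg = 812 × 9.81 / 1000 = 7.96572 kN/m³.
A = π(0.95)² = 2.83529 m².
From F = γ·h_c·A, the centroid depth is h_c = 125/(7.96572 × 2.83529) = 5.53462 m.
Let θ = 42° be the plate's angle to the horizontal; measure y along the incline from where the plane meets the free surface. Vertical depth h = y·sinθ with sinθ = 0.669131.
Along the incline, y_c = h_c/sinθ = 5.53462/0.669131 = 8.27135 m.
The centroid is at the centre, 0.95 m below the top of the plate, so the highest point sits at y_top = 8.27135 − 0.95 = 7.32135 m along the incline.

y_top ≈ 7.32 m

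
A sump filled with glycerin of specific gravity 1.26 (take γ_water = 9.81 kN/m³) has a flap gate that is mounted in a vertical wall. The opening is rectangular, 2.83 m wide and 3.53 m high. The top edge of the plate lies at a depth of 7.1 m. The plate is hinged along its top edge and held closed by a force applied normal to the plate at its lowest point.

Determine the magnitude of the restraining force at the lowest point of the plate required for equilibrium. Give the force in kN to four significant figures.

γ = 1.26 × 9.81 = 12.3606 kN/m³.
The centroid lies 3.53/2 = 1.765 m below the top edge, so the centroid depth is h_c = 7.1 + 1.765 = 8.865 m.
A = 2.83 × 3.53 = 9.9899 m².
Resultant F = γ·h_c·A = 12.3606 × 8.865 × 9.9899 = 1094.66 kN.
I_c = b·h³/12 = 2.83 × 3.53³/12 = 10.3736 m⁴.
Centre of pressure: y_p = y_c + I_c/(y_c·A) = 8.865 + 10.3736/(8.865 × 9.9899) = 8.865 + 0.117136 = 8.98214 m along the plane.
The resultant acts 1.765 + 0.117136 = 1.88214 m (along the plate) below the hinge at the top edge, so the moment about the hinge is M = F × 1.88214 = 1094.66 × 1.88214 = 2060.3 kN·m.
A normal force at the bottom, 3.53 m from the hinge, must supply this moment: P = 2060.3/3.53 = 583.654 kN.

P ≈ 583.7 kN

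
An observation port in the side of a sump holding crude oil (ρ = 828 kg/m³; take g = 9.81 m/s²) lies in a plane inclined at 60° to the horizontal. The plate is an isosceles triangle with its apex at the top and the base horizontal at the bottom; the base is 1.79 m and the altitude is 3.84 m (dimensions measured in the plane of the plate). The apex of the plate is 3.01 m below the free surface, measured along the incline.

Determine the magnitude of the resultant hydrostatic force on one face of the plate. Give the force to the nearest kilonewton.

F ≈ 135 kN

γ = ρg = 828 × 9.81 / 1000 = 8.12268 kN/m³.
Let θ = 60° be the plate's angle to the horizontal; measure y along the incline from where the plane meets the free surface. Vertical depth h = y·sinθ with sinθ = 0.866025.
With the apex up, the centroid sits 2h/3 = 2 × 3.84/3 = 2.56 m below the apex, so y_c = 3.01 + 2.56 = 5.57 m and h_c = 5.57 × 0.866025 = 4.82376 m.
A = ½ × 1.79 × 3.84 = 3.4368 m².
Resultant F = γ·h_c·A = 8.12268 × 4.82376 × 3.4368 = 134.66 kN.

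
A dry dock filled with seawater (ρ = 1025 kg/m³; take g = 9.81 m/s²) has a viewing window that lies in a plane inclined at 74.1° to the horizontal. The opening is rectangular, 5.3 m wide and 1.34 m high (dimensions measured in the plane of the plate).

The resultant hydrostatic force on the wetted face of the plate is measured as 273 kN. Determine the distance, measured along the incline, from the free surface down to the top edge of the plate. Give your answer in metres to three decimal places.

y_top ≈ 3.305 m

γ = ρg = 1025 × 9.81 / 1000 = 10.05525 kN/m³.
A = 5.3 × 1.34 = 7.102 m².
From F = γ·h_c·A, the centroid depth is h_c = 273/(10.05525 × 7.102) = 3.82287 m.
Let θ = 74.1° be the plate's angle to the horizontal; measure y along the incline from where the plane meets the free surface. Vertical depth h = y·sinθ with sinθ = 0.961741.
Along the incline, y_c = h_c/sinθ = 3.82287/0.961741 = 3.97495 m.
The centroid lies 1.34/2 = 0.67 m below the top edge, so the top edge sits at y_top = 3.97495 − 0.67 = 3.30495 m along the incline.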